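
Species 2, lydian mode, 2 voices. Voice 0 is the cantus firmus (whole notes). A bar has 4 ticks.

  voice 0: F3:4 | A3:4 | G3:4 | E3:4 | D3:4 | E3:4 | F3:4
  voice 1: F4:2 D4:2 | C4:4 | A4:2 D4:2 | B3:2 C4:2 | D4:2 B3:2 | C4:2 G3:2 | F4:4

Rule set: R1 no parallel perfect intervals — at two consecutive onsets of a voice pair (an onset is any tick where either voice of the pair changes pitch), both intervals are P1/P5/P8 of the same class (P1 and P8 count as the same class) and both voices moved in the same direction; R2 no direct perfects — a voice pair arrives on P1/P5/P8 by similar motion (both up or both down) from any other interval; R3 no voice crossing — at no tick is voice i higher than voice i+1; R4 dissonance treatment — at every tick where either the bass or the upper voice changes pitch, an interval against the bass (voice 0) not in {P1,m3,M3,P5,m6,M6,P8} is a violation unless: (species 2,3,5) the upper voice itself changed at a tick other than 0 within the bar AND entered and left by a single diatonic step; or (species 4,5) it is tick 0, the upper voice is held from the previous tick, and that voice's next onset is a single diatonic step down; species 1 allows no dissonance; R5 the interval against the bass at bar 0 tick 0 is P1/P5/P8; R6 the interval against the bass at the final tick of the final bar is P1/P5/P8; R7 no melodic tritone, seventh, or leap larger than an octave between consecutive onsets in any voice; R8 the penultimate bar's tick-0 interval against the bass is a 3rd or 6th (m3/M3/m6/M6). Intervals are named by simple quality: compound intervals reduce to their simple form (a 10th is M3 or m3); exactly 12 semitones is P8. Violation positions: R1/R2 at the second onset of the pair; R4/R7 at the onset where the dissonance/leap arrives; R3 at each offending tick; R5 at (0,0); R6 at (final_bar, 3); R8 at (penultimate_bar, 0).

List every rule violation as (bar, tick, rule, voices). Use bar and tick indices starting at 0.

bar 0: v0=F3 v1=F4 downbeat P8
bar 1: v0=A3 v1=C4 downbeat m3
bar 2: v0=G3 v1=A4 downbeat M2
bar 3: v0=E3 v1=B3 downbeat P5
bar 4: v0=D3 v1=D4 downbeat P8
bar 5: v0=E3 v1=C4 downbeat m6
bar 6: v0=F3 v1=F4 downbeat P8
  -> R4 @ bar 2 tick 0 v(0, 1): G3/A4 M2 untreated
  -> R1 @ bar 3 tick 0 v(0, 1): G3/D4 P5 -> E3/B3 P5 similar
  -> R2 @ bar 6 tick 0 v(0, 1): E3/G3 m3 -> F3/F4 P8 similar
  -> R7 @ bar 6 tick 0 v(1,): G3->F4 leap 10st

(2, 0, R4, (0, 1))
(3, 0, R1, (0, 1))
(6, 0, R2, (0, 1))
(6, 0, R7, (1,))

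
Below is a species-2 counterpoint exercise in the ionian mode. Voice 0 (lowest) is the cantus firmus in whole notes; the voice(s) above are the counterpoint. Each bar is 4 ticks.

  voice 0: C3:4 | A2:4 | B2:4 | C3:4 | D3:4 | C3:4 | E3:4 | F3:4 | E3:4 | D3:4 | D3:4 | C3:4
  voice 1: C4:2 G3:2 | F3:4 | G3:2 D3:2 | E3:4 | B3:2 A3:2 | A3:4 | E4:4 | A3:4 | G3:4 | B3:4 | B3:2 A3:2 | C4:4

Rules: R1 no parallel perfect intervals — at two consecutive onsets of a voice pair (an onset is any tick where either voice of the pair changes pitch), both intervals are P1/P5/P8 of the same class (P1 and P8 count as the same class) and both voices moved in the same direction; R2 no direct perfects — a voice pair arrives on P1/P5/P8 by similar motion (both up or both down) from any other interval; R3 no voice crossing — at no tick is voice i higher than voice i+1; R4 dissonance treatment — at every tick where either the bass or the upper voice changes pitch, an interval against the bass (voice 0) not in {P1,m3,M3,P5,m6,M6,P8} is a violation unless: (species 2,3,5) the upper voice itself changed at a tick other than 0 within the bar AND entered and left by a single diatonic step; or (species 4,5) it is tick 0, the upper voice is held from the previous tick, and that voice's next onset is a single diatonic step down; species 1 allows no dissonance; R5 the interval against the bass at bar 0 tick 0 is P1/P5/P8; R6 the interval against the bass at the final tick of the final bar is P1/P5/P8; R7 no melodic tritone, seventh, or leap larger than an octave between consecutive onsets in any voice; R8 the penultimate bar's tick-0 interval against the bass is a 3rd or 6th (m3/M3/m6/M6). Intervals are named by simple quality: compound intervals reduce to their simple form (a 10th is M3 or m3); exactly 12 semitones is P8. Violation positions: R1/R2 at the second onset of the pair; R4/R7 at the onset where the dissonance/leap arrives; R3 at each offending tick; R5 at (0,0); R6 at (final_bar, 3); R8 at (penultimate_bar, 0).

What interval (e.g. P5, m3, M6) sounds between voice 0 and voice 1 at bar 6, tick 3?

voice 0=E3 voice 1=E4 -> P8

P8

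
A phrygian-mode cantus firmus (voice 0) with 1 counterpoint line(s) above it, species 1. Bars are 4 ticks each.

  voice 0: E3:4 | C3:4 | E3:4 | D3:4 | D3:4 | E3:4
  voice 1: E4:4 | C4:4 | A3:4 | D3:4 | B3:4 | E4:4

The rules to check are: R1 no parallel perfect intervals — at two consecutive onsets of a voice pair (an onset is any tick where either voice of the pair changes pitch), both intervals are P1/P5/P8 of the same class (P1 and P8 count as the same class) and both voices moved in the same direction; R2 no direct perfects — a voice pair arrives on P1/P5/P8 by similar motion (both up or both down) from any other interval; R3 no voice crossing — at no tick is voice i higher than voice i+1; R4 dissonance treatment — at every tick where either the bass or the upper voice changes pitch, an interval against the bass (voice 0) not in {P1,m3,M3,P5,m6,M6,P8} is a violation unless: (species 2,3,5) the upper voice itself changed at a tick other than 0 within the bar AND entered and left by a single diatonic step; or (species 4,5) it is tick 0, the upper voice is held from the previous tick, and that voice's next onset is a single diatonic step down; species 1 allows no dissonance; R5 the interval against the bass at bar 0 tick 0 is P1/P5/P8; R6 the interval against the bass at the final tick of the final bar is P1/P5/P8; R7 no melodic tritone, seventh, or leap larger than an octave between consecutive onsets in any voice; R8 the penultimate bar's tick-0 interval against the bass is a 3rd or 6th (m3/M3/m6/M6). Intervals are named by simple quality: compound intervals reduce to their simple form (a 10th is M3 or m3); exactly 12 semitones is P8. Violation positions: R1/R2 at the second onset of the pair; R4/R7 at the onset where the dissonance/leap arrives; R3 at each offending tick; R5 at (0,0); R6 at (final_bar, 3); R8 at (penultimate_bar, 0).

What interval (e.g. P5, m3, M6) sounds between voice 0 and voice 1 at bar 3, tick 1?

voice 0=D3 voice 1=D3 -> P1

P1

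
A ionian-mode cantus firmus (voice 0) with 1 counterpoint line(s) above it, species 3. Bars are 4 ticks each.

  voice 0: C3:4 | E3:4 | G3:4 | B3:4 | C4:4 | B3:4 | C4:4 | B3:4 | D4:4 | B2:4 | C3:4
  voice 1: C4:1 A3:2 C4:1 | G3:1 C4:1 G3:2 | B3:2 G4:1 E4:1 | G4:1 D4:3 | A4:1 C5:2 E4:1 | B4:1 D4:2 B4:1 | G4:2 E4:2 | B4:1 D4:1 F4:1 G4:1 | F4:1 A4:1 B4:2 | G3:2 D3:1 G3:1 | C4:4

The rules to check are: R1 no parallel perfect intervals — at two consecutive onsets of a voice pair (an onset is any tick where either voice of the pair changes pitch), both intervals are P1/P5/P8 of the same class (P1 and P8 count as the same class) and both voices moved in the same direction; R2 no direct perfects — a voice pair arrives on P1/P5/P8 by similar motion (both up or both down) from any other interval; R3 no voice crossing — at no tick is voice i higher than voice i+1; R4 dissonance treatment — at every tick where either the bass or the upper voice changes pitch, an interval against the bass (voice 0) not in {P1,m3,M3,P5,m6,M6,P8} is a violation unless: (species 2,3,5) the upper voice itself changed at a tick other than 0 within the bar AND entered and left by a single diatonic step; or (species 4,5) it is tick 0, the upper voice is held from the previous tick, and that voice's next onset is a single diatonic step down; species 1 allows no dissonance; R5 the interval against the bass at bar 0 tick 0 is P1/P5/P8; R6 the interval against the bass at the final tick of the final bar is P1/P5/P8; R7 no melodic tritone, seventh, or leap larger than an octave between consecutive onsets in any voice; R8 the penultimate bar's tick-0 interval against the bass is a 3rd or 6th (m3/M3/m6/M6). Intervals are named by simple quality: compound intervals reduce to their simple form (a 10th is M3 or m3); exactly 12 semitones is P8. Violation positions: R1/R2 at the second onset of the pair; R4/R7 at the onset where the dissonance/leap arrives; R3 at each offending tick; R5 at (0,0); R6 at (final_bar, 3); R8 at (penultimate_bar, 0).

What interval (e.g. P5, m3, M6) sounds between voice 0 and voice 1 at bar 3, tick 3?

m3

voice 0=B3 voice 1=D4 -> m3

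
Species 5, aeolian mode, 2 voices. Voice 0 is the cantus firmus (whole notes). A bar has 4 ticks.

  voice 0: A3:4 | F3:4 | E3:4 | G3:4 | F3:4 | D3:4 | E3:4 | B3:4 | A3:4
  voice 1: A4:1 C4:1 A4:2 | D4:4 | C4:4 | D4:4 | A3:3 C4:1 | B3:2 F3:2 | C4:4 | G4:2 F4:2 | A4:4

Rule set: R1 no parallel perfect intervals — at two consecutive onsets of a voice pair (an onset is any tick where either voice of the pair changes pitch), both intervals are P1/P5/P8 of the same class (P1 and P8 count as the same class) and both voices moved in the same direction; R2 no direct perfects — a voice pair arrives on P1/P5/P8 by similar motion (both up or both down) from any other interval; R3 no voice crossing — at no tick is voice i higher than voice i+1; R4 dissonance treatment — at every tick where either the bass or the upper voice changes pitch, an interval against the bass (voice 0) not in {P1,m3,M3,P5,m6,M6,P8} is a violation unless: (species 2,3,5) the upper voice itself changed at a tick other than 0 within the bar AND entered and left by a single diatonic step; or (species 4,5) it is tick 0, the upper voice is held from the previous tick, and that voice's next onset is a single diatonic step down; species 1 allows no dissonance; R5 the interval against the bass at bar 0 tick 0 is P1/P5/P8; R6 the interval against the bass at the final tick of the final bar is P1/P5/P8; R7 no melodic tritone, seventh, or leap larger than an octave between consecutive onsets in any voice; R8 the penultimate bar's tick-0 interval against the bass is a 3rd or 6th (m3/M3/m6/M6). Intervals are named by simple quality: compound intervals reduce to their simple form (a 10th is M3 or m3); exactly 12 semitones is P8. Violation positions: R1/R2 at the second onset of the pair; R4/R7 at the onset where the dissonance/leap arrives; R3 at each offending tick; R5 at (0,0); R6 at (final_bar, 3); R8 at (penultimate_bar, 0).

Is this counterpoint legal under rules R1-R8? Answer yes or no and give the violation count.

bar 0: v0=A3 v1=A4 (P8)
bar 1: v0=F3 v1=D4 (M6)
bar 2: v0=E3 v1=C4 (m6)
bar 3: v0=G3 v1=D4 (P5)
bar 4: v0=F3 v1=A3 (M3)
bar 5: v0=D3 v1=B3 (M6)
bar 6: v0=E3 v1=C4 (m6)
bar 7: v0=B3 v1=G4 (m6)
bar 8: v0=A3 v1=A4 (P8)
  R2 @ bar3.0: E3/C4 m6 -> G3/D4 P5 similar
  R7 @ bar5.2: B3->F3 leap 6st
  R4 @ bar7.2: B3/F4 TT untreated

No (3 violations)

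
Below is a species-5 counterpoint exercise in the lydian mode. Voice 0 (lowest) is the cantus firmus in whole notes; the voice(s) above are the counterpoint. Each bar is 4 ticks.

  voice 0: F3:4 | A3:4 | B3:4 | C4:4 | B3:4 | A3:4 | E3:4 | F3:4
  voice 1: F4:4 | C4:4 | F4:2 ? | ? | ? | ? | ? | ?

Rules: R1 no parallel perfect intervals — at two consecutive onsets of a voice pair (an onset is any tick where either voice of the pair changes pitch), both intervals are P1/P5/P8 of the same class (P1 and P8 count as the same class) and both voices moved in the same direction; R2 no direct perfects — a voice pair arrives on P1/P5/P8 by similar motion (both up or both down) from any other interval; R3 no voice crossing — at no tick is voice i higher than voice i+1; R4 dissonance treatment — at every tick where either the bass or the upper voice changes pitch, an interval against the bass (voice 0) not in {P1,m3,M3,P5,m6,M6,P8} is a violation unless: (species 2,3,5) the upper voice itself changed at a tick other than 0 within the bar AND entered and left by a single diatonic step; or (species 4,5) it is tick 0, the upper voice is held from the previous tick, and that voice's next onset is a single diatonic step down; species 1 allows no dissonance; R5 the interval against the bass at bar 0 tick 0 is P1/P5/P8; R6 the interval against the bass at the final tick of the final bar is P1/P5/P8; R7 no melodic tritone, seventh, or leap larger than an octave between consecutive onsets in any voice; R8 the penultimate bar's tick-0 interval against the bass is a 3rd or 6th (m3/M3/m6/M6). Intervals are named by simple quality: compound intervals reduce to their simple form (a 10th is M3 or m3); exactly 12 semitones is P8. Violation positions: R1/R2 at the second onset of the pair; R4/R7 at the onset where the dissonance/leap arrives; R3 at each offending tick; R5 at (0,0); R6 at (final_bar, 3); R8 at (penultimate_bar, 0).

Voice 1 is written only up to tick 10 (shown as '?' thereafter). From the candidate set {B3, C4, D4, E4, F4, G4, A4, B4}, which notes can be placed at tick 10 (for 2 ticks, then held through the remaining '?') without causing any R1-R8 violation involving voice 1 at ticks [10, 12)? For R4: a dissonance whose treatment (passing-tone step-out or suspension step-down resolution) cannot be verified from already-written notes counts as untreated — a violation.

B3: violates R7
C4: violates R4
D4: legal
E4: violates R4
F4: legal
G4: legal
A4: violates R4
B4: violates R7

{D4, F4, G4}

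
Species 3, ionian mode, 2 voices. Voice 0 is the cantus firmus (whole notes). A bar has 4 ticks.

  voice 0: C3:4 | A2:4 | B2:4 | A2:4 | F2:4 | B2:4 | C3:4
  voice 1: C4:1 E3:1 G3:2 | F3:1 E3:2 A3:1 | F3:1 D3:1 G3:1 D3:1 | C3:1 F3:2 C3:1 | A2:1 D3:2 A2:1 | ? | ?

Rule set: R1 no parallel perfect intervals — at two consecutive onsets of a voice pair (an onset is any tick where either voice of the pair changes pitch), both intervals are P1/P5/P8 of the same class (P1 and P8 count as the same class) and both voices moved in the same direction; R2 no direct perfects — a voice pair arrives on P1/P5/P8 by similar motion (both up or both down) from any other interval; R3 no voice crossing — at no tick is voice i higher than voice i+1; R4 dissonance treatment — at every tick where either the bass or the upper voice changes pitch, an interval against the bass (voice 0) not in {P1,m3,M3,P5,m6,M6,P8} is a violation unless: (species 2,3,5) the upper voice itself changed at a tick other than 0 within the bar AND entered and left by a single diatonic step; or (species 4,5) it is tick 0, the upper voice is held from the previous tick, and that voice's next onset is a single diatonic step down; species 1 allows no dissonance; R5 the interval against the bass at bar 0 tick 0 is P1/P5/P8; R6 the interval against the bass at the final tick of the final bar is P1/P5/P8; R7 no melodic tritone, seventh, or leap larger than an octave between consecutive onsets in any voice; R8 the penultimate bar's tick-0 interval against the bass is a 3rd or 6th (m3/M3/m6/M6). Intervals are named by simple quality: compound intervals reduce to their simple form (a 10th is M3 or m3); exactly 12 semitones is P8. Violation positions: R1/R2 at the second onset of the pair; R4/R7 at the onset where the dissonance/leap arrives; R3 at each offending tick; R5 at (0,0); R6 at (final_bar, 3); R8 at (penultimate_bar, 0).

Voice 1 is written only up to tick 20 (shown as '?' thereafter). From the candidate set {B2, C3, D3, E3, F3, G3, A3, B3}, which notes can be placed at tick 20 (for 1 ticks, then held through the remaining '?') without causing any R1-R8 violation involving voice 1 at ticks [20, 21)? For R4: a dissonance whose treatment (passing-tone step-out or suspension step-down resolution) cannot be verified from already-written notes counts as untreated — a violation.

{D3}

B2: violates R2,R8
C3: violates R4,R8
D3: legal
E3: violates R4,R8
F3: violates R4,R8
G3: violates R7
A3: violates R4,R8
B3: violates R2,R7,R8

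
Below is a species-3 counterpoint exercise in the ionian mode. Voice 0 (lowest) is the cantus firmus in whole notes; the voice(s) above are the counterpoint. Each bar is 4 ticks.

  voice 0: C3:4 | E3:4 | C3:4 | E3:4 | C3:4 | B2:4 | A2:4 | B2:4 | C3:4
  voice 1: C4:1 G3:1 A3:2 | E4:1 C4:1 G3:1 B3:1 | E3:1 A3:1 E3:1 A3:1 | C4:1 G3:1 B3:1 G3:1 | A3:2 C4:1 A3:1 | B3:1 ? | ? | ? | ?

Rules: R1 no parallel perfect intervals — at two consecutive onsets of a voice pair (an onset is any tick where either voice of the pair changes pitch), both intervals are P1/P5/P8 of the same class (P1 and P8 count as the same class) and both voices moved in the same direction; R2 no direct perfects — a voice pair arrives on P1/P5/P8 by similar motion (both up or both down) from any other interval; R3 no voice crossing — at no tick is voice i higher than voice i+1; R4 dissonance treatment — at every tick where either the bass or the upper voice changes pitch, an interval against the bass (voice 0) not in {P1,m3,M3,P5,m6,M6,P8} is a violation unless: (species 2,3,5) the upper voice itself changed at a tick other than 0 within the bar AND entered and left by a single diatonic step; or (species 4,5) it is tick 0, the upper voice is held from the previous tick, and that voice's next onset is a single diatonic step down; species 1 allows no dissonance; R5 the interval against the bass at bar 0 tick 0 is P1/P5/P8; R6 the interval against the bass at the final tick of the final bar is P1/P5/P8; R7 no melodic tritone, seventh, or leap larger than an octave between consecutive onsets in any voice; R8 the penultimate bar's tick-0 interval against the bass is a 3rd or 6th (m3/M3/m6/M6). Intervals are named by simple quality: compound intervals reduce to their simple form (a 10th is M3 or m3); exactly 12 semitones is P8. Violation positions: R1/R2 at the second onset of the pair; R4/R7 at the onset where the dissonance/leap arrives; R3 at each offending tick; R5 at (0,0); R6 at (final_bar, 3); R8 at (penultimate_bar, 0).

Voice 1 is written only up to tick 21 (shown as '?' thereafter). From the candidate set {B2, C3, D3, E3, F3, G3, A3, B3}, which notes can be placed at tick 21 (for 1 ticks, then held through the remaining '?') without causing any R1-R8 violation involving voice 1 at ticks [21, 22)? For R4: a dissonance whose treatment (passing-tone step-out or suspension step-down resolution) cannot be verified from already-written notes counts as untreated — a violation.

{B2, B3, D3, G3}

B2: legal
C3: violates R4,R7
D3: legal
E3: violates R4
F3: violates R4,R7
G3: legal
A3: violates R4
B3: legal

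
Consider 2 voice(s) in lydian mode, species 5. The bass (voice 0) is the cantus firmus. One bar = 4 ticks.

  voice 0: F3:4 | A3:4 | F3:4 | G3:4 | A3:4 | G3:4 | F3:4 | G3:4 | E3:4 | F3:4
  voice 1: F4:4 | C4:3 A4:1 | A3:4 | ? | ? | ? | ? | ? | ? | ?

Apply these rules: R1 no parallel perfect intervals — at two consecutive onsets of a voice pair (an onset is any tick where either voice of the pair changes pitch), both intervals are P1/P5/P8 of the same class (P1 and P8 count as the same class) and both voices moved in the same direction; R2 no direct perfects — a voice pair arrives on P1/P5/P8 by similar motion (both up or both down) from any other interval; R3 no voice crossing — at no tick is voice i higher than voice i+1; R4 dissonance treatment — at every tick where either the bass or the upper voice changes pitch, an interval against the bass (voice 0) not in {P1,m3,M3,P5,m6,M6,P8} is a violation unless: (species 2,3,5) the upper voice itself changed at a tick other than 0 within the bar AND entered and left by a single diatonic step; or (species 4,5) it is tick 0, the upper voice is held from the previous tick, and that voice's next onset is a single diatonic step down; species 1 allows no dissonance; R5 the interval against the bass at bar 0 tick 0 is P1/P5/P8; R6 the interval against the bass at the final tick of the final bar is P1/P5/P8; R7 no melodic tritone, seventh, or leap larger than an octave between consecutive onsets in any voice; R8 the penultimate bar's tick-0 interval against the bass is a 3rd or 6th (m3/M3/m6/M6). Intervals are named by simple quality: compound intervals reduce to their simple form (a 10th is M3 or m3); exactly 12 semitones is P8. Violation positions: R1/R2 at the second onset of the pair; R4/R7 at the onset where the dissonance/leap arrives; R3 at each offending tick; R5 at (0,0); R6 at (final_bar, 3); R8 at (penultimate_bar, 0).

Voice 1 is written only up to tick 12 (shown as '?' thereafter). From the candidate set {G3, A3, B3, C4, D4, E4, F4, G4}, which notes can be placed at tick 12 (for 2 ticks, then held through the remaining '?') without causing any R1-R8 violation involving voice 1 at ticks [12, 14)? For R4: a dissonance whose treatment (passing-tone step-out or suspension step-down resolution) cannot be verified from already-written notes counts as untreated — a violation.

{B3, E4, G3}

G3: legal
A3: violates R4
B3: legal
C4: violates R4
D4: violates R2
E4: legal
F4: violates R4
G4: violates R2,R7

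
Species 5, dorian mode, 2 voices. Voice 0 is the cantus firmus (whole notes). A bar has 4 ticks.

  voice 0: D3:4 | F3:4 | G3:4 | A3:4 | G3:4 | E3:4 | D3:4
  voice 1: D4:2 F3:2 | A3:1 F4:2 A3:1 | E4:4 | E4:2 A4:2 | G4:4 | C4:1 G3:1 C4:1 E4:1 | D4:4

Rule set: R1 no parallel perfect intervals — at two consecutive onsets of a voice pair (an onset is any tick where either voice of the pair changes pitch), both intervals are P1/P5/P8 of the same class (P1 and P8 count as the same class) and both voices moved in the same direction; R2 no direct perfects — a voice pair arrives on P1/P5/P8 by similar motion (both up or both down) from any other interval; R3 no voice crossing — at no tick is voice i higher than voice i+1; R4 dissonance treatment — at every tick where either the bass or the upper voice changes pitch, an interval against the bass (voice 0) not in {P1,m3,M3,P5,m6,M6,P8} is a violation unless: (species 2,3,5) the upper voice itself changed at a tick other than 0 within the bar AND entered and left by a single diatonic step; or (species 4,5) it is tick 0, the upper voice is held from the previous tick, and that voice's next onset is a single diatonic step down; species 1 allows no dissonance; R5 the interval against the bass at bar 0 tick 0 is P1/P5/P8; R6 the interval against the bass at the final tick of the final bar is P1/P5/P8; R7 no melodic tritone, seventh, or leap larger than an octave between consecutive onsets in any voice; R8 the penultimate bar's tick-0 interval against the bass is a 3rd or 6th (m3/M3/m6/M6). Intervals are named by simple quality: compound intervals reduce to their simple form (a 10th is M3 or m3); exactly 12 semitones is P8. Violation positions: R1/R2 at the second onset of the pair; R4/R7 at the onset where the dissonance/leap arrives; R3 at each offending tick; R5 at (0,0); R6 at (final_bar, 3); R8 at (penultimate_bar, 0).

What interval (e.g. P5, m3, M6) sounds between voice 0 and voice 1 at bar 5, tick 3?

voice 0=E3 voice 1=E4 -> P8

P8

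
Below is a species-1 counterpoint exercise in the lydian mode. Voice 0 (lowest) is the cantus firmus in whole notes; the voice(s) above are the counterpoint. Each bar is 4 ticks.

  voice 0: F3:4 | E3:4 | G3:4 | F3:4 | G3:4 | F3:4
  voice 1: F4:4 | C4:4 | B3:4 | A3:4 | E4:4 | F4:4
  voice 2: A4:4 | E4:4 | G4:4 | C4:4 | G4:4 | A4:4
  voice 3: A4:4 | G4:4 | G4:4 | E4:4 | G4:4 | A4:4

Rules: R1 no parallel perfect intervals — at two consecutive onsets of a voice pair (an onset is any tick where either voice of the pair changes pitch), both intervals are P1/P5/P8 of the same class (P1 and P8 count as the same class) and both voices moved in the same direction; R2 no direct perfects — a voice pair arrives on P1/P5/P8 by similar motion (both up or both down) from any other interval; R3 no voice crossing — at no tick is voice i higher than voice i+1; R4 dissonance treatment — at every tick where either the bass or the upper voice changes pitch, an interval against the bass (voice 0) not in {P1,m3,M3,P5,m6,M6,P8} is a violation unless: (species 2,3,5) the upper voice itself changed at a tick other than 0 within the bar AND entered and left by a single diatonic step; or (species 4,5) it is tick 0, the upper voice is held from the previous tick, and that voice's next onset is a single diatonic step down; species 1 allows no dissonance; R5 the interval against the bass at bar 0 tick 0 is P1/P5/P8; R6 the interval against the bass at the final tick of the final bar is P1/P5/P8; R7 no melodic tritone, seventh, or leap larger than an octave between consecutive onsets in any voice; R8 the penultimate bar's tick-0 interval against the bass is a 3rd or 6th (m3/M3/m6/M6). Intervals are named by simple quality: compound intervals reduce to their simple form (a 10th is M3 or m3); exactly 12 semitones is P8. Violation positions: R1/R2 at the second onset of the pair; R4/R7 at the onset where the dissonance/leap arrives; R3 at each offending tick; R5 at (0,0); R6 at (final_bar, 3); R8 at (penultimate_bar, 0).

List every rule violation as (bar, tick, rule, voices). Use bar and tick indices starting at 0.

(0, 0, R5, (0, 2))
(0, 0, R5, (0, 3))
(1, 0, R2, (0, 2))
(1, 0, R2, (1, 3))
(2, 0, R1, (0, 2))
(3, 0, R2, (0, 2))
(3, 0, R2, (1, 3))
(3, 0, R4, (0, 3))
(4, 0, R2, (0, 2))
(4, 0, R2, (0, 3))
(4, 0, R2, (2, 3))
(4, 0, R8, (0, 2))
(4, 0, R8, (0, 3))
(5, 0, R1, (2, 3))
(5, 3, R6, (0, 2))
(5, 3, R6, (0, 3))

bar 0: v0=F3 v1=F4 v2=A4 v3=A4 downbeat M3
bar 1: v0=E3 v1=C4 v2=E4 v3=G4 downbeat m3
bar 2: v0=G3 v1=B3 v2=G4 v3=G4 downbeat P8
bar 3: v0=F3 v1=A3 v2=C4 v3=E4 downbeat M7
bar 4: v0=G3 v1=E4 v2=G4 v3=G4 downbeat P8
bar 5: v0=F3 v1=F4 v2=A4 v3=A4 downbeat M3
  -> R5 @ bar 0 tick 0 v(0, 2): opens on M3
  -> R5 @ bar 0 tick 0 v(0, 3): opens on M3
  -> R2 @ bar 1 tick 0 v(0, 2): F3/A4 M3 -> E3/E4 P8 similar
  -> R2 @ bar 1 tick 0 v(1, 3): F4/A4 M3 -> C4/G4 P5 similar
  -> R1 @ bar 2 tick 0 v(0, 2): E3/E4 P8 -> G3/G4 P8 similar
  -> R2 @ bar 3 tick 0 v(0, 2): G3/G4 P8 -> F3/C4 P5 similar
  -> R2 @ bar 3 tick 0 v(1, 3): B3/G4 m6 -> A3/E4 P5 similar
  -> R4 @ bar 3 tick 0 v(0, 3): F3/E4 M7 untreated
  -> R2 @ bar 4 tick 0 v(0, 2): F3/C4 P5 -> G3/G4 P8 similar
  -> R2 @ bar 4 tick 0 v(0, 3): F3/E4 M7 -> G3/G4 P8 similar
  -> R2 @ bar 4 tick 0 v(2, 3): C4/E4 M3 -> G4/G4 P1 similar
  -> R8 @ bar 4 tick 0 v(0, 2): penult P8 not 3rd/6th
  -> R8 @ bar 4 tick 0 v(0, 3): penult P8 not 3rd/6th
  -> R1 @ bar 5 tick 0 v(2, 3): G4/G4 P1 -> A4/A4 P1 similar
  -> R6 @ bar 5 tick 3 v(0, 2): closes on M3
  -> R6 @ bar 5 tick 3 v(0, 3): closes on M3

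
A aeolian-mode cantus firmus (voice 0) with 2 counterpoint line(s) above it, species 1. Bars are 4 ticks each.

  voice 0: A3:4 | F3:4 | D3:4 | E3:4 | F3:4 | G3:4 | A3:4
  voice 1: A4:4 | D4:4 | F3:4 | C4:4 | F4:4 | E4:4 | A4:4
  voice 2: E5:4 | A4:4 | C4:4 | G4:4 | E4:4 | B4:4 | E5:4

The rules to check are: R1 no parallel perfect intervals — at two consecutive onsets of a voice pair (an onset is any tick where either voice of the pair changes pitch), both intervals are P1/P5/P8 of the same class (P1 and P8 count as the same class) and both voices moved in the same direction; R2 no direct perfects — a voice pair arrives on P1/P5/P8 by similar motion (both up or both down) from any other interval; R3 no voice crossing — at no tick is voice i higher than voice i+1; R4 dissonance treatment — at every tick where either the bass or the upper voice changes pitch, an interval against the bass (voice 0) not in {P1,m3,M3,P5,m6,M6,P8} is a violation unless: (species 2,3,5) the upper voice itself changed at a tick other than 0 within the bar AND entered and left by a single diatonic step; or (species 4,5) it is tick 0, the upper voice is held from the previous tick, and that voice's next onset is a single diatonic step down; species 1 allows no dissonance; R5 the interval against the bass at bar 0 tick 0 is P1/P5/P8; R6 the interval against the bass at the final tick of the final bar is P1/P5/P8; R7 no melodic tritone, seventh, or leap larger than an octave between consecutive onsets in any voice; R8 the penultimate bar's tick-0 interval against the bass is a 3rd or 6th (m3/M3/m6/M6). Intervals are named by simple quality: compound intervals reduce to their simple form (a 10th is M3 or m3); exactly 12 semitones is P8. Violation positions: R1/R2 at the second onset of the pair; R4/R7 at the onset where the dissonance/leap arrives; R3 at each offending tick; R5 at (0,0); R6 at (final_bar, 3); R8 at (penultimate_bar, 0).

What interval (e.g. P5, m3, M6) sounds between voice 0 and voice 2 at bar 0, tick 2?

voice 0=A3 voice 2=E5 -> P5

P5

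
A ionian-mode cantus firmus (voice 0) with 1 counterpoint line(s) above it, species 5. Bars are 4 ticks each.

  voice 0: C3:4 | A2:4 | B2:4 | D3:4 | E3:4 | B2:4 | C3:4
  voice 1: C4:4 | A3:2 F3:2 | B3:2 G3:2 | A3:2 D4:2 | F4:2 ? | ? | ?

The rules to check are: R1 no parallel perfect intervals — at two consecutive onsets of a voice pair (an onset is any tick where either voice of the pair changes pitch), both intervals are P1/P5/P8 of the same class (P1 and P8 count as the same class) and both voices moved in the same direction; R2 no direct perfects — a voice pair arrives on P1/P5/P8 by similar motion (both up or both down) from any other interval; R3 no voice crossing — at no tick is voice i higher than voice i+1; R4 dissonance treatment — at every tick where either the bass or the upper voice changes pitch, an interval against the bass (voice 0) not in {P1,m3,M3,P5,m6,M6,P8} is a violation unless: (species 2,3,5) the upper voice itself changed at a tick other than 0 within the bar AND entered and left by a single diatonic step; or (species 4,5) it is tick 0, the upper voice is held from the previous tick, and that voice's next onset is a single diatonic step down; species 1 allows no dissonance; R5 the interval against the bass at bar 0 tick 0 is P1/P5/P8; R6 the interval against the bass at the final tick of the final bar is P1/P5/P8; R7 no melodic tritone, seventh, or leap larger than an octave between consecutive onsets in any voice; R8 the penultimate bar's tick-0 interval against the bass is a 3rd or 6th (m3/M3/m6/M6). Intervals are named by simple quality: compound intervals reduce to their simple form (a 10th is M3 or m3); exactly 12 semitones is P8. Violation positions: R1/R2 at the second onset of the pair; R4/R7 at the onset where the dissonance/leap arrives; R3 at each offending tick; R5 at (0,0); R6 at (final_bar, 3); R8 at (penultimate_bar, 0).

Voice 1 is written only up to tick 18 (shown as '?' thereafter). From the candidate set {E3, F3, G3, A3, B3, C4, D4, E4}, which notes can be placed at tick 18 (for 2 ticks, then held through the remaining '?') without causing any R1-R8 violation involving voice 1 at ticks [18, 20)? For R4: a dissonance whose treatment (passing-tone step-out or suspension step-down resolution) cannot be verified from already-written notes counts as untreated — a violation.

E3: violates R7
F3: violates R4
G3: violates R7
A3: violates R4
B3: violates R7
C4: legal
D4: violates R4
E4: legal

{C4, E4}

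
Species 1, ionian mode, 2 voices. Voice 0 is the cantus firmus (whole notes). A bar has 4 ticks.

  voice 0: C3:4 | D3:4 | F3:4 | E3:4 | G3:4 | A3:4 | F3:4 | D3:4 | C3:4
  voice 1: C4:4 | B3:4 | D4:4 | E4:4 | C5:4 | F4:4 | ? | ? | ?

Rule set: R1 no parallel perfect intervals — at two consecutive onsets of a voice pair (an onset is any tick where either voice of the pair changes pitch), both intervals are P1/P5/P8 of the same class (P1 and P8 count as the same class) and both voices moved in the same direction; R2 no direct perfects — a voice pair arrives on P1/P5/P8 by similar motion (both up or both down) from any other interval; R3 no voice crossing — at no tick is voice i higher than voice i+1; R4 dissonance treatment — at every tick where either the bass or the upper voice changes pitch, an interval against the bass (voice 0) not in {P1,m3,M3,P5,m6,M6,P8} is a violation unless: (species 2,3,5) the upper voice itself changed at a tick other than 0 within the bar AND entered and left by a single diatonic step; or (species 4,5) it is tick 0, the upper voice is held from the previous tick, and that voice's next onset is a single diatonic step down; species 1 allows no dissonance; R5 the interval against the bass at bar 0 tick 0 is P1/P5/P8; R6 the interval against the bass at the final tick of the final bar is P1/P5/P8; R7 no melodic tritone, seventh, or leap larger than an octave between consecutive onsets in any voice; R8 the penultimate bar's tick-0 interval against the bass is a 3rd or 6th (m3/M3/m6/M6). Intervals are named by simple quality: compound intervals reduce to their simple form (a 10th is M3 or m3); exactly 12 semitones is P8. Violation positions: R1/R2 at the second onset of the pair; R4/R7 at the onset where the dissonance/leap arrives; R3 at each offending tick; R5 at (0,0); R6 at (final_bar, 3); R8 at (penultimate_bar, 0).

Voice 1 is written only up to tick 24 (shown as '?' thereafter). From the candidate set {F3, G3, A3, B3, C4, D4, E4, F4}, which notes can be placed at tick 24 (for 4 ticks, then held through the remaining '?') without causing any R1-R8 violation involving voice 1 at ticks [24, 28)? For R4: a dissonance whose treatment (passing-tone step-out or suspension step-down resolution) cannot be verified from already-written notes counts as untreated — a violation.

{A3, D4, F4}

F3: violates R2
G3: violates R4,R7
A3: legal
B3: violates R4,R7
C4: violates R2
D4: legal
E4: violates R4
F4: legal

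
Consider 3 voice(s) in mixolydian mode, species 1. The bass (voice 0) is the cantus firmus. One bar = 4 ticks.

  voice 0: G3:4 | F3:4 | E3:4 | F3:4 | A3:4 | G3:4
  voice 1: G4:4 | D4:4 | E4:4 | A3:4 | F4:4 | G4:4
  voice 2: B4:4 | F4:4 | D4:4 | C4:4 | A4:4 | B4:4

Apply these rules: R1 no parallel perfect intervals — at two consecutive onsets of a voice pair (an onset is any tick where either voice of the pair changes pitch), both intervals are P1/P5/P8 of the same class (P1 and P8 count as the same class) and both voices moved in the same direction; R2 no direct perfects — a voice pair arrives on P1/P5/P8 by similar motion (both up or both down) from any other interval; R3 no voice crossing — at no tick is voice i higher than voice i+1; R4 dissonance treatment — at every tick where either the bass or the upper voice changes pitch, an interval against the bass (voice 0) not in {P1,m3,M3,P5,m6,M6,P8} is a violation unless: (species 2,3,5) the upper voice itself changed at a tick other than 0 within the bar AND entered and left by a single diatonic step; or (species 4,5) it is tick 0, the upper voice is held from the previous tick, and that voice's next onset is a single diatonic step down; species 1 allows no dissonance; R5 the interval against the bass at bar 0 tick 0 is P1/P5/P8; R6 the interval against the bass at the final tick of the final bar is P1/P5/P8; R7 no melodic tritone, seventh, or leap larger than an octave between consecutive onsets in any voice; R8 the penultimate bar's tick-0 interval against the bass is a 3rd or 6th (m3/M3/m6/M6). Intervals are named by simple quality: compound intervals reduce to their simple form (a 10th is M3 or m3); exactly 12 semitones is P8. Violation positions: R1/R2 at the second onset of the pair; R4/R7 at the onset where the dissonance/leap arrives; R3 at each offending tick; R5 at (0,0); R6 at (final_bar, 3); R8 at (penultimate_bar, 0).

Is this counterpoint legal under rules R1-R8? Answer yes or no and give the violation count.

No (11 violations)

bar 0: v0=G3 v1=G4 v2=B4 (M3)
bar 1: v0=F3 v1=D4 v2=F4 (P8)
bar 2: v0=E3 v1=E4 v2=D4 (m7)
bar 3: v0=F3 v1=A3 v2=C4 (P5)
bar 4: v0=A3 v1=F4 v2=A4 (P8)
bar 5: v0=G3 v1=G4 v2=B4 (M3)
  R5 @ bar0.0: opens on M3
  R2 @ bar1.0: G3/B4 M3 -> F3/F4 P8 similar
  R7 @ bar1.0: B4->F4 leap 6st
  R3 @ bar2.0: E4 above D4
  R4 @ bar2.0: E3/D4 m7 untreated
  R3 @ bar2.1: E4 above D4
  R3 @ bar2.2: E4 above D4
  R3 @ bar2.3: E4 above D4
  R2 @ bar4.0: F3/C4 P5 -> A3/A4 P8 similar
  R8 @ bar4.0: penult P8 not 3rd/6th
  R6 @ bar5.3: closes on M3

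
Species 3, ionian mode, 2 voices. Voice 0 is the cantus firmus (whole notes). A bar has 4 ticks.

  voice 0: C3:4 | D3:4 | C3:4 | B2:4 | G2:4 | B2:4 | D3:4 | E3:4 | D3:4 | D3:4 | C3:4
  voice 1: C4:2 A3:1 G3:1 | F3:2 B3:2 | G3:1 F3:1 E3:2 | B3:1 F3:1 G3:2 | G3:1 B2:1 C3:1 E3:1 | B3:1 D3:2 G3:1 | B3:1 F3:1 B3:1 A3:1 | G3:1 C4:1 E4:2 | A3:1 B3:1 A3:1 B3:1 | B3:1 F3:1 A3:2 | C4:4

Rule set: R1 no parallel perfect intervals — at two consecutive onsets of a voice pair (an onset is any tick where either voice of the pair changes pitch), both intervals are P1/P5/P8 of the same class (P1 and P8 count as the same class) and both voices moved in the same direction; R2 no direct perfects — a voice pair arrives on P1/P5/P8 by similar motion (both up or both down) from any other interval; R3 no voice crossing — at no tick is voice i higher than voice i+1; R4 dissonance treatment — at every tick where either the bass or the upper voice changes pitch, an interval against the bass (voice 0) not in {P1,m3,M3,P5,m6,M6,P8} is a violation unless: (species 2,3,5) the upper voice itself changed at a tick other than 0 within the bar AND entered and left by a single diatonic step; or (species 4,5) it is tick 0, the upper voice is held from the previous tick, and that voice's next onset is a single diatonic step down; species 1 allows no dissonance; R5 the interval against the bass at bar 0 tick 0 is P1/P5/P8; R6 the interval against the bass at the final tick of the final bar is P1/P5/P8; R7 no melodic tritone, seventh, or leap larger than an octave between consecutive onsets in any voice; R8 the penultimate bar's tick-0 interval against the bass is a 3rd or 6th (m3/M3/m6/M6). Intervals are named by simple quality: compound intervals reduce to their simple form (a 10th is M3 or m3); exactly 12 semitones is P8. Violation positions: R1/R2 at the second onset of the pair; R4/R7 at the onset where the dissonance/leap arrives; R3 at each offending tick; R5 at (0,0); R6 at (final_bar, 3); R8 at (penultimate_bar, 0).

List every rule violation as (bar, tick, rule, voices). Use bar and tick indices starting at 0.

bar 0: v0=C3 v1=C4 downbeat P8
bar 1: v0=D3 v1=F3 downbeat m3
bar 2: v0=C3 v1=G3 downbeat P5
bar 3: v0=B2 v1=B3 downbeat P8
bar 4: v0=G2 v1=G3 downbeat P8
bar 5: v0=B2 v1=B3 downbeat P8
bar 6: v0=D3 v1=B3 downbeat M6
bar 7: v0=E3 v1=G3 downbeat m3
bar 8: v0=D3 v1=A3 downbeat P5
bar 9: v0=D3 v1=B3 downbeat M6
bar 10: v0=C3 v1=C4 downbeat P8
  -> R7 @ bar 1 tick 2 v(1,): F3->B3 leap 6st
  -> R2 @ bar 2 tick 0 v(0, 1): D3/B3 M6 -> C3/G3 P5 similar
  -> R4 @ bar 3 tick 1 v(0, 1): B2/F3 TT untreated
  -> R7 @ bar 3 tick 1 v(1,): B3->F3 leap 6st
  -> R4 @ bar 4 tick 2 v(0, 1): G2/C3 P4 untreated
  -> R2 @ bar 5 tick 0 v(0, 1): G2/E3 M6 -> B2/B3 P8 similar
  -> R7 @ bar 6 tick 1 v(1,): B3->F3 leap 6st
  -> R7 @ bar 6 tick 2 v(1,): F3->B3 leap 6st
  -> R2 @ bar 8 tick 0 v(0, 1): E3/E4 P8 -> D3/A3 P5 similar
  -> R7 @ bar 9 tick 1 v(1,): B3->F3 leap 6st

(1, 2, R7, (1,))
(2, 0, R2, (0, 1))
(3, 1, R4, (0, 1))
(3, 1, R7, (1,))
(4, 2, R4, (0, 1))
(5, 0, R2, (0, 1))
(6, 1, R7, (1,))
(6, 2, R7, (1,))
(8, 0, R2, (0, 1))
(9, 1, R7, (1,))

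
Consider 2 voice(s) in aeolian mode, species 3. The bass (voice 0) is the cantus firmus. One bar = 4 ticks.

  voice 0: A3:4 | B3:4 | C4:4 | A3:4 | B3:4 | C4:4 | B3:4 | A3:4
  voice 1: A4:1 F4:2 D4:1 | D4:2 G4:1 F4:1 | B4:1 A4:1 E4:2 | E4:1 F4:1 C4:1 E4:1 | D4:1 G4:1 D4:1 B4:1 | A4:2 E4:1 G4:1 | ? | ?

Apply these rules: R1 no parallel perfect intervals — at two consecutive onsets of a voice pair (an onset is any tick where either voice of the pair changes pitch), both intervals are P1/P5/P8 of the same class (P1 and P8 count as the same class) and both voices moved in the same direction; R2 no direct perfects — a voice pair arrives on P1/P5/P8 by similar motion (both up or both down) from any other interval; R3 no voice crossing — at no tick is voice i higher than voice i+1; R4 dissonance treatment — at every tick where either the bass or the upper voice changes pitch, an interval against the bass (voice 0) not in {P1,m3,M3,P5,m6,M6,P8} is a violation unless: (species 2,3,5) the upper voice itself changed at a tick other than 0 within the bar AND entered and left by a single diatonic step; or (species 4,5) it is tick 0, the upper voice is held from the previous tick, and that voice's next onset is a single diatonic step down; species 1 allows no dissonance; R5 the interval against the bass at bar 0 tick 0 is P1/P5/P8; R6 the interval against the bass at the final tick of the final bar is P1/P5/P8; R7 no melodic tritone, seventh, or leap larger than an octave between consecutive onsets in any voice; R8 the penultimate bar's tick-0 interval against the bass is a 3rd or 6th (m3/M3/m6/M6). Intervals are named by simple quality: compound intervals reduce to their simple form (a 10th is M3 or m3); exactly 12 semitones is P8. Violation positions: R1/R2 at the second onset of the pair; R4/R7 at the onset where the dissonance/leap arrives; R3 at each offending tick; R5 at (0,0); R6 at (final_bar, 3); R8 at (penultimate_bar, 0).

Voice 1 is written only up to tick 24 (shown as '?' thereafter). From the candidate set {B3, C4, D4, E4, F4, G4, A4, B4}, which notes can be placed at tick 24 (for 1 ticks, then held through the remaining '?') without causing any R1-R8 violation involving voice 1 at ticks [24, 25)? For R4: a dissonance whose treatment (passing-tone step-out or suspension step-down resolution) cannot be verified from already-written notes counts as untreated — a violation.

B3: violates R2,R8
C4: violates R4,R8
D4: legal
E4: violates R4,R8
F4: violates R4,R8
G4: legal
A4: violates R4,R8
B4: violates R8

{D4, G4}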